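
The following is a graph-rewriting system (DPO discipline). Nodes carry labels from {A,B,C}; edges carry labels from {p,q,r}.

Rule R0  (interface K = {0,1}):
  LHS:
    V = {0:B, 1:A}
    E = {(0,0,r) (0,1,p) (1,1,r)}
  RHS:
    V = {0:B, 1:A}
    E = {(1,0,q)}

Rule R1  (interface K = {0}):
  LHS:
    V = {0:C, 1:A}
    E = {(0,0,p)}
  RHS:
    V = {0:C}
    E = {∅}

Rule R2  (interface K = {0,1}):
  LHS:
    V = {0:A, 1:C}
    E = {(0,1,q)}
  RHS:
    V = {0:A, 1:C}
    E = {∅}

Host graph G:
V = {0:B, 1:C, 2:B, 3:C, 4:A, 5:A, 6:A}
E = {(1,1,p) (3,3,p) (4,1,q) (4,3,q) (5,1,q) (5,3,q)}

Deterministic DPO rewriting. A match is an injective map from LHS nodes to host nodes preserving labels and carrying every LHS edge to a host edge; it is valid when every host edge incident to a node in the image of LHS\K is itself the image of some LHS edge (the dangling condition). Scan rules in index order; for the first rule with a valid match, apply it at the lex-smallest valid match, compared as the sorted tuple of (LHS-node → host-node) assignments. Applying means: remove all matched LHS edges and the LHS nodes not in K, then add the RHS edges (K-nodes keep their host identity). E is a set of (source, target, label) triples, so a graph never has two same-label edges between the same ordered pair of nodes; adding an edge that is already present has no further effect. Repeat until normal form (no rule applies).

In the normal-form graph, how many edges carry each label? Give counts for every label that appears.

start.  V:7 E:6  edges: 1-p->1 3-p->3 4-q->1 4-q->3 5-q->1 5-q->3
1. fire R1 via {0↦1, 1↦6}  →  V:6 E:5  edges: 3-p->3 4-q->1 4-q->3 5-q->1 5-q->3
2. fire R2 via {0↦4, 1↦1}  →  V:6 E:4  edges: 3-p->3 4-q->3 5-q->1 5-q->3
3. fire R2 via {0↦4, 1↦3}  →  V:6 E:3  edges: 3-p->3 5-q->1 5-q->3
4. fire R1 via {0↦3, 1↦4}  →  V:5 E:2  edges: 5-q->1 5-q->3
5. fire R2 via {0↦5, 1↦1}  →  V:5 E:1  edges: 5-q->3
6. fire R2 via {0↦5, 1↦3}  →  V:5 E:0  edges: ∅
final graph: no rule applies after step 6
NF edges: []

Answer: (no edges)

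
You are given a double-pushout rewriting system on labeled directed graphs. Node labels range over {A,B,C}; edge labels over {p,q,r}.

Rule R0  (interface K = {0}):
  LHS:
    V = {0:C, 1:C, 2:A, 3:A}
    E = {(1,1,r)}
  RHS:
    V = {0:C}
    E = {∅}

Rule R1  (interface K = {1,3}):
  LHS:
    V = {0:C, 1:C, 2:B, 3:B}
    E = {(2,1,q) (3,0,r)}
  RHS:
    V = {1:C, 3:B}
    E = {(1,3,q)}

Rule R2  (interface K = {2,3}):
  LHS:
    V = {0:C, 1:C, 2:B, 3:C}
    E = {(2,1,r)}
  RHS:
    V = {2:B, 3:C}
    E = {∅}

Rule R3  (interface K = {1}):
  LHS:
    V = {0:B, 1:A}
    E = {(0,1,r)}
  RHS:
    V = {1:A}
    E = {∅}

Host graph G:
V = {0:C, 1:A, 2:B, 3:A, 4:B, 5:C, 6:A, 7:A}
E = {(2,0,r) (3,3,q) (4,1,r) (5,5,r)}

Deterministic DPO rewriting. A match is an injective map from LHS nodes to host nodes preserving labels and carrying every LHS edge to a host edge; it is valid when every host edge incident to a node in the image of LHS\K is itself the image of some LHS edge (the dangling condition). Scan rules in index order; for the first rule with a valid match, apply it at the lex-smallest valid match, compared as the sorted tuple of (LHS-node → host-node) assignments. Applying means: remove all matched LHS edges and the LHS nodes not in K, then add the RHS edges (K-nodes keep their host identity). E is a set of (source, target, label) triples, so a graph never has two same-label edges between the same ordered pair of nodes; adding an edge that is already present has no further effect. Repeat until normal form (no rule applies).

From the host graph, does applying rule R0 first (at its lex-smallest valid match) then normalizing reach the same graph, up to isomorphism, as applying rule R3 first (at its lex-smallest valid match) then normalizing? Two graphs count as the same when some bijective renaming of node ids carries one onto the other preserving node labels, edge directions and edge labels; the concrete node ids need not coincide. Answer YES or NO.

branch R0-first: apply at {0↦0, 1↦5, 2↦6, 3↦7} → |E|=3, then 1 more step(s) → NF |V|=4 |E|=2 V={0:C, 1:A, 2:B, 3:A} E=2-r->0 3-q->3
branch R3-first: apply at {0↦4, 1↦1} → |E|=3, then 1 more step(s) → NF |V|=4 |E|=2 V={0:C, 2:B, 3:A, 7:A} E=2-r->0 3-q->3
graphs isomorphic (equal up to label-preserving node renaming)

Answer: YES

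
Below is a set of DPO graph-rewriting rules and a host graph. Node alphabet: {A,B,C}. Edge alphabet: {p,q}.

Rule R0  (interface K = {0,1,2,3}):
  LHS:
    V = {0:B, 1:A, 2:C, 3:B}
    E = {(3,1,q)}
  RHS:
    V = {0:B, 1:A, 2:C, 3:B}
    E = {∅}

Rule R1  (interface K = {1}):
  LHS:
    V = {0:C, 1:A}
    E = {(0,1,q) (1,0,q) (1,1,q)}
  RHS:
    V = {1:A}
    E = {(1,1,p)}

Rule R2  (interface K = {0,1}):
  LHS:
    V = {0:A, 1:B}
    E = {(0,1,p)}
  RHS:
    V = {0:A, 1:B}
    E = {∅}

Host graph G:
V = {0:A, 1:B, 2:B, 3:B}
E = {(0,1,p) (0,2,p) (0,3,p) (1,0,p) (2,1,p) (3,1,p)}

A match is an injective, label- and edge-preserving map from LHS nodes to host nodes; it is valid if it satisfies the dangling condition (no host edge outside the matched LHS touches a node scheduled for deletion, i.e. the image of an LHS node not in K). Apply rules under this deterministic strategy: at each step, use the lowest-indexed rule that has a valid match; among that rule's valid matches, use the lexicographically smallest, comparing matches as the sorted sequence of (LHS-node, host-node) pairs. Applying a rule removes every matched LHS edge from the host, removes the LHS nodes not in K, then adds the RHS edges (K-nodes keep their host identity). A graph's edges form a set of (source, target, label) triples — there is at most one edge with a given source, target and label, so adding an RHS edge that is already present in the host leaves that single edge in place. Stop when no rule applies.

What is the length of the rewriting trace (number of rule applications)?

start.  V:4 E:6  edges: 0-p->1 0-p->2 0-p->3 1-p->0 2-p->1 3-p->1
1. fire R2 via {0↦0, 1↦1}  →  V:4 E:5  edges: 0-p->2 0-p->3 1-p->0 2-p->1 3-p->1
2. fire R2 via {0↦0, 1↦2}  →  V:4 E:4  edges: 0-p->3 1-p->0 2-p->1 3-p->1
3. fire R2 via {0↦0, 1↦3}  →  V:4 E:3  edges: 1-p->0 2-p->1 3-p->1
final graph: no rule applies after step 3

Answer: 3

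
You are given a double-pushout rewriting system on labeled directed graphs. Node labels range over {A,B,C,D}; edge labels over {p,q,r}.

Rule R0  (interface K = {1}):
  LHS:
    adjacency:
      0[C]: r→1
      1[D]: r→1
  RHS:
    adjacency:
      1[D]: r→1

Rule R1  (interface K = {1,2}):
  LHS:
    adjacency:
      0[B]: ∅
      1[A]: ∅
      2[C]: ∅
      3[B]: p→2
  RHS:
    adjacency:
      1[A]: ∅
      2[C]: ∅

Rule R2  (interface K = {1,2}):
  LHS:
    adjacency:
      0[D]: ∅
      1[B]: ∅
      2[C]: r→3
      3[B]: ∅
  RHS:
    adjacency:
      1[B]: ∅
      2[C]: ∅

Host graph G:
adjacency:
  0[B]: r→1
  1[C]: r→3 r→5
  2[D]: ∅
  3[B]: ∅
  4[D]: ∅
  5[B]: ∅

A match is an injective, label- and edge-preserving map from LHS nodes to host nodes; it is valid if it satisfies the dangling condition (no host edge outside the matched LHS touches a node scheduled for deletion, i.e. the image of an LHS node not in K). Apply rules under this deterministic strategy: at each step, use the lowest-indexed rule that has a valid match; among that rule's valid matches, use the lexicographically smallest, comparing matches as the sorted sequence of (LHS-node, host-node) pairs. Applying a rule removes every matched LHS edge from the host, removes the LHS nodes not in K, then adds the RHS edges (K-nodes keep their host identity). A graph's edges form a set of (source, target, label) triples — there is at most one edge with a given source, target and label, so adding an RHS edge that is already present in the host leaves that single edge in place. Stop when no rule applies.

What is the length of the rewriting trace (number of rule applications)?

Answer: 2

Rewrite trace:
[0] host  ⇒  6 nodes, 3 edges  {0-r->1 1-r->3 1-r->5}
[1] R2 @ {0↦2, 1↦0, 2↦1, 3↦3}  ⇒  4 nodes, 2 edges  {0-r->1 1-r->5}
[2] R2 @ {0↦4, 1↦0, 2↦1, 3↦5}  ⇒  2 nodes, 1 edges  {0-r->1}
normal form: no rule applies after step 2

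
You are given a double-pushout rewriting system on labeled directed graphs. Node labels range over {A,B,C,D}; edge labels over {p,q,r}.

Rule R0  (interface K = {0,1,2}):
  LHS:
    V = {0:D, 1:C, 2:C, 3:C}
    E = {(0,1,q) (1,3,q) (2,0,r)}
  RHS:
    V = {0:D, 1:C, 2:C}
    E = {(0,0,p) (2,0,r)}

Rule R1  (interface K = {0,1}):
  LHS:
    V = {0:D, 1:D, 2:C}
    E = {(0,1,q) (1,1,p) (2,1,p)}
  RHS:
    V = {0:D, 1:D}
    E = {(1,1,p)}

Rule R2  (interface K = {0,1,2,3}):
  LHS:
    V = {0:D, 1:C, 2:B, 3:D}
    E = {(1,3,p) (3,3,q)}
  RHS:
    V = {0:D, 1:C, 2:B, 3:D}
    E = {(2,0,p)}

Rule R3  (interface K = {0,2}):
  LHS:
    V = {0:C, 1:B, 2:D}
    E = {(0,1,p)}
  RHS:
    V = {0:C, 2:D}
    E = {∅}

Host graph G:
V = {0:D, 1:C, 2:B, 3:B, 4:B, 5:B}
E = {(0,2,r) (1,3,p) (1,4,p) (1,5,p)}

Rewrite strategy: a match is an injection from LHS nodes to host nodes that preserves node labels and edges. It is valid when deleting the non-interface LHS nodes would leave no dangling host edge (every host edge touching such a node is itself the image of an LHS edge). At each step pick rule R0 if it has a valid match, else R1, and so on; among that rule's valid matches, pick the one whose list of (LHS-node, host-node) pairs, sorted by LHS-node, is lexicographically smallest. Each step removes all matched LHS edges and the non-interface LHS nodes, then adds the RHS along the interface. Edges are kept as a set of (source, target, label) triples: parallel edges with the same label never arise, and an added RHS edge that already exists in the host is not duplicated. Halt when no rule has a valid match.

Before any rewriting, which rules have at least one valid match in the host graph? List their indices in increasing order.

R0: no valid match — LHS pattern not found
R1: no valid match — LHS pattern not found
R2: no valid match — LHS pattern not found
R3: 3 valid matches — {0↦1, 1↦3, 2↦0}, {0↦1, 1↦4, 2↦0}, {0↦1, 1↦5, 2↦0}

Answer: [R3]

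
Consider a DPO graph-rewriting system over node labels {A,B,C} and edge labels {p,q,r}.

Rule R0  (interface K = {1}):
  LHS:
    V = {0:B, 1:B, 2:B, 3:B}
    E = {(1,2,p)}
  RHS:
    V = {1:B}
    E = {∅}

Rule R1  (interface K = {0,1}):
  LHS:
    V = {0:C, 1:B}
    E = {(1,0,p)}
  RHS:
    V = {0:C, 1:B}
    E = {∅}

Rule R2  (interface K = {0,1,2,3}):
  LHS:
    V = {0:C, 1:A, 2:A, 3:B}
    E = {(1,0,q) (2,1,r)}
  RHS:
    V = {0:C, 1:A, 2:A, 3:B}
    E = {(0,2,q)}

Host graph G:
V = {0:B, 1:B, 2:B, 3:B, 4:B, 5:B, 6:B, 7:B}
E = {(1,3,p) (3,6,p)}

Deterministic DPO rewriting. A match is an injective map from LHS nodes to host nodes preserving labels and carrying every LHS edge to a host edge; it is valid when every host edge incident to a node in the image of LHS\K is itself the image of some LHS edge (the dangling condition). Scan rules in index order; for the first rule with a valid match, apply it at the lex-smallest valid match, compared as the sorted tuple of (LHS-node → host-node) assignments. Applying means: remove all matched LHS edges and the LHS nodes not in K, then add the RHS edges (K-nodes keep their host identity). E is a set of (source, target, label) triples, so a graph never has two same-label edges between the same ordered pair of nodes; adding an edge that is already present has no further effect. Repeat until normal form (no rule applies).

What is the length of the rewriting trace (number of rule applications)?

initial: |V|=8 |E|=2  E = 1-p->3 3-p->6
step 1: apply R0 at {0↦0, 1↦3, 2↦6, 3↦2}  → |V|=5 |E|=1  E = 1-p->3
step 2: apply R0 at {0↦4, 1↦1, 2↦3, 3↦5}  → |V|=2 |E|=0  E = ∅
halt: no rule applies after step 2

Answer: 2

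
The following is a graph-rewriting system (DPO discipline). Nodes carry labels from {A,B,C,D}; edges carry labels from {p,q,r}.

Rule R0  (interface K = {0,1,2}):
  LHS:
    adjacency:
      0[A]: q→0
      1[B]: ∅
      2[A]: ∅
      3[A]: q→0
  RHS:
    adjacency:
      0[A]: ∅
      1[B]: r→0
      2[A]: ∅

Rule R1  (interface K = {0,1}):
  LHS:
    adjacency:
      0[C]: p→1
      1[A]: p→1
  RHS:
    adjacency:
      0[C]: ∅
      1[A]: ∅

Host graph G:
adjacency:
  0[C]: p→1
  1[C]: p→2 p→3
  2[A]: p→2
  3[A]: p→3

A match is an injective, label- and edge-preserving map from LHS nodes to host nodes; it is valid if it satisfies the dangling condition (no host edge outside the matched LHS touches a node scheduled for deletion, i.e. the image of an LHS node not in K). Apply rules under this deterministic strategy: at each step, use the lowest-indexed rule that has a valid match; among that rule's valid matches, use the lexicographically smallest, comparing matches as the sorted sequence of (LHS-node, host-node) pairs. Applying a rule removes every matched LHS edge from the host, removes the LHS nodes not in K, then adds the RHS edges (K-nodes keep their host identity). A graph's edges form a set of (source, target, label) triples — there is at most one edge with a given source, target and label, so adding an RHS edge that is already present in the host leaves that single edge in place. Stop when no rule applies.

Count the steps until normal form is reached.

start.  V:4 E:5  edges: 0-p->1 1-p->2 1-p->3 2-p->2 3-p->3
1. fire R1 via {0↦1, 1↦2}  →  V:4 E:3  edges: 0-p->1 1-p->3 3-p->3
2. fire R1 via {0↦1, 1↦3}  →  V:4 E:1  edges: 0-p->1
halt: no rule applies after step 2

Answer: 2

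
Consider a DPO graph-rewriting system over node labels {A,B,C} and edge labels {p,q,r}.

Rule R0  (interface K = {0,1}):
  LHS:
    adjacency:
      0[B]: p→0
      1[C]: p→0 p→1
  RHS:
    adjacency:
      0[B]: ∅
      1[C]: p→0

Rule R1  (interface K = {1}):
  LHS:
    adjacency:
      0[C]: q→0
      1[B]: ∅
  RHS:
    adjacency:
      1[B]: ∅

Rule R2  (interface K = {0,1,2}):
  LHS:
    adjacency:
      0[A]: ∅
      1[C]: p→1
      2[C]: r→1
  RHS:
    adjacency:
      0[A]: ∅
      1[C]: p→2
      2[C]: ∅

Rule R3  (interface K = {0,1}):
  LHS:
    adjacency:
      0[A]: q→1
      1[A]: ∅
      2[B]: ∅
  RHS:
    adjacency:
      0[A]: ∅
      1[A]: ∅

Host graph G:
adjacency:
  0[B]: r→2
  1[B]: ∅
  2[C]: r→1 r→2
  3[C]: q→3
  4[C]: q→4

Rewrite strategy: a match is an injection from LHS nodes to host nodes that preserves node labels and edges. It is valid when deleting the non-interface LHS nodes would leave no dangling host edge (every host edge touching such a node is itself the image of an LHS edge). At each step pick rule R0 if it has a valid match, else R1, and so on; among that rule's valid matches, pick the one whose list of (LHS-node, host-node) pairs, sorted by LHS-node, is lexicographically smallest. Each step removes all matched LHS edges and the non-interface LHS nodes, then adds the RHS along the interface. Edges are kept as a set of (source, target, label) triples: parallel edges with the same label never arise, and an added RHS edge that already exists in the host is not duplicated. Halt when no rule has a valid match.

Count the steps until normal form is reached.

initial: |V|=5 |E|=5  E = 0-r->2 2-r->1 2-r->2 3-q->3 4-q->4
step 1: apply R1 at {0↦3, 1↦0}  → |V|=4 |E|=4  E = 0-r->2 2-r->1 2-r->2 4-q->4
step 2: apply R1 at {0↦4, 1↦0}  → |V|=3 |E|=3  E = 0-r->2 2-r->1 2-r->2
halt: no rule applies after step 2

Answer: 2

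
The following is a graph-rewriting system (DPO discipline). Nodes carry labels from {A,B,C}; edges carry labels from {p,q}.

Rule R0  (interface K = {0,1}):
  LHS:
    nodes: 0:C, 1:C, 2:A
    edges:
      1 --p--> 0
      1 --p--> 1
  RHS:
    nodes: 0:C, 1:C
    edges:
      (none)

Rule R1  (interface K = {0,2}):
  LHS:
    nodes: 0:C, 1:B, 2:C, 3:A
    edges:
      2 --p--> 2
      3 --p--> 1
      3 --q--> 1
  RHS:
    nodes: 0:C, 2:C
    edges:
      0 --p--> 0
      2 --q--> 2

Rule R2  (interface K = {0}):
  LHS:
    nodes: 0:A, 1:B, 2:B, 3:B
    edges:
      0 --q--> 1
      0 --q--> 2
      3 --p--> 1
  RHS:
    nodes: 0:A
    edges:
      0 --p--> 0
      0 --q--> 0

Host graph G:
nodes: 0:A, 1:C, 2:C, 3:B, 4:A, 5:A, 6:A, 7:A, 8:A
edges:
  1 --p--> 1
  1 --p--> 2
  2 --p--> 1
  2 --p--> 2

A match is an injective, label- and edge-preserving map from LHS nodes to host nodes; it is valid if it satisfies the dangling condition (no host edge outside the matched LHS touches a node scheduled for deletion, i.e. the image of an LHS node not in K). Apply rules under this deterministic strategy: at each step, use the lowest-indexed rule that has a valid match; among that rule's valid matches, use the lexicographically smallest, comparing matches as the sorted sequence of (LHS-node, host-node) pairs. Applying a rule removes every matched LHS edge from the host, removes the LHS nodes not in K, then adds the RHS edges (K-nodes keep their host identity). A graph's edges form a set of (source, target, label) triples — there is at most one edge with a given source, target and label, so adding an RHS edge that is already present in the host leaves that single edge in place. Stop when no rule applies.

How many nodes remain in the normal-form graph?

Answer: 7

Derivation:
initial: |V|=9 |E|=4  E = 1-p->1 1-p->2 2-p->1 2-p->2
step 1: apply R0 at {0↦1, 1↦2, 2↦0}  → |V|=8 |E|=2  E = 1-p->1 1-p->2
step 2: apply R0 at {0↦2, 1↦1, 2↦4}  → |V|=7 |E|=0  E = ∅
final graph: no rule applies after step 2
NF nodes: {1:C, 2:C, 3:B, 5:A, 6:A, 7:A, 8:A}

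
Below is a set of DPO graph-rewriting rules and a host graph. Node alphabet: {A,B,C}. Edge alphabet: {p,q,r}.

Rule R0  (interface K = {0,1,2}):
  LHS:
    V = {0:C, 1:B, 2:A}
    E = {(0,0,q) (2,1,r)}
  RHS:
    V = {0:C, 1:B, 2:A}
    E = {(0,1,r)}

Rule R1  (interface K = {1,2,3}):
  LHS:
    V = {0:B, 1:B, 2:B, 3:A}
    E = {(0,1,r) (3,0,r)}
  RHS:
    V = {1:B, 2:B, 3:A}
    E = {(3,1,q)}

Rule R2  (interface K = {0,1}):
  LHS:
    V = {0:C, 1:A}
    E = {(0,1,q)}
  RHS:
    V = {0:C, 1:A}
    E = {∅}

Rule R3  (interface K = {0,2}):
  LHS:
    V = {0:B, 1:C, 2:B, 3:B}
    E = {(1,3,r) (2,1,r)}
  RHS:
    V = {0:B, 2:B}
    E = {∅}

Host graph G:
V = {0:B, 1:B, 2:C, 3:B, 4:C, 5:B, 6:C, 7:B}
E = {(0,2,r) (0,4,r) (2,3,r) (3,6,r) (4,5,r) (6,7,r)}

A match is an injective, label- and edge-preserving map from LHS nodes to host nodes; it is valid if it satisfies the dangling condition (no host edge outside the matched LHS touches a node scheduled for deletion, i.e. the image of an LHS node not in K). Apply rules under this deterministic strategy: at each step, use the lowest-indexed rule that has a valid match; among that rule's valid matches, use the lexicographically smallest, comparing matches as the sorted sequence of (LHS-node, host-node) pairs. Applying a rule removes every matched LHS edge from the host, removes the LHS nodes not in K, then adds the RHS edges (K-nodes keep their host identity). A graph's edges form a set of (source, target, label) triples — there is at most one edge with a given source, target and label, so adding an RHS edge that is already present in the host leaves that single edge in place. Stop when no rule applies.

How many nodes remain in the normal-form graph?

initial: |V|=8 |E|=6  E = 0-r->2 0-r->4 2-r->3 3-r->6 4-r->5 6-r->7
step 1: apply R3 at {0↦0, 1↦6, 2↦3, 3↦7}  → |V|=6 |E|=4  E = 0-r->2 0-r->4 2-r->3 4-r->5
step 2: apply R3 at {0↦1, 1↦2, 2↦0, 3↦3}  → |V|=4 |E|=2  E = 0-r->4 4-r->5
step 3: apply R3 at {0↦1, 1↦4, 2↦0, 3↦5}  → |V|=2 |E|=0  E = ∅
halt: no rule applies after step 3
NF nodes: {0:B, 1:B}

Answer: 2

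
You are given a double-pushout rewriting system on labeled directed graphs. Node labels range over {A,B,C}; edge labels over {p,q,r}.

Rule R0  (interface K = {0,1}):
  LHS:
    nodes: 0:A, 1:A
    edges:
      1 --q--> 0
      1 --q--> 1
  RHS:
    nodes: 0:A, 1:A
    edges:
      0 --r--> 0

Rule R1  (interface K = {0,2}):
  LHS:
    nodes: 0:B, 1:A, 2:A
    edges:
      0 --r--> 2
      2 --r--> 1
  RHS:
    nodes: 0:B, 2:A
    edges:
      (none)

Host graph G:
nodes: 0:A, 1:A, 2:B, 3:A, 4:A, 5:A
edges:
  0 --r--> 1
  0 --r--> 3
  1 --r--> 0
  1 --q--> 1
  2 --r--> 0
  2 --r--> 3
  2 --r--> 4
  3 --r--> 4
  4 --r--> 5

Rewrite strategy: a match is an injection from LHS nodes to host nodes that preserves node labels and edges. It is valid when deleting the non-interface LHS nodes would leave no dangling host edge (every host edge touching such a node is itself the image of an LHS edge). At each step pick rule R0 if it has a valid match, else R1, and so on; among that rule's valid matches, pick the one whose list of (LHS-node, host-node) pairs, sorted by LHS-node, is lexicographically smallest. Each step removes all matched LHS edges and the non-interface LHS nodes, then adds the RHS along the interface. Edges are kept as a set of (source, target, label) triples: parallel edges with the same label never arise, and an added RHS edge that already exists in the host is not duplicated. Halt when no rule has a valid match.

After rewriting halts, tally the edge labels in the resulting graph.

Answer: q:1 r:2

Derivation:
start.  V:6 E:9  edges: 0-r->1 0-r->3 1-r->0 1-q->1 2-r->0 2-r->3 2-r->4 3-r->4 4-r->5
1. fire R1 via {0↦2, 1↦5, 2↦4}  →  V:5 E:7  edges: 0-r->1 0-r->3 1-r->0 1-q->1 2-r->0 2-r->3 3-r->4
2. fire R1 via {0↦2, 1↦4, 2↦3}  →  V:4 E:5  edges: 0-r->1 0-r->3 1-r->0 1-q->1 2-r->0
3. fire R1 via {0↦2, 1↦3, 2↦0}  →  V:3 E:3  edges: 0-r->1 1-r->0 1-q->1
normal form: no rule applies after step 3
NF edges: [(0, 1, 'r'), (1, 0, 'r'), (1, 1, 'q')]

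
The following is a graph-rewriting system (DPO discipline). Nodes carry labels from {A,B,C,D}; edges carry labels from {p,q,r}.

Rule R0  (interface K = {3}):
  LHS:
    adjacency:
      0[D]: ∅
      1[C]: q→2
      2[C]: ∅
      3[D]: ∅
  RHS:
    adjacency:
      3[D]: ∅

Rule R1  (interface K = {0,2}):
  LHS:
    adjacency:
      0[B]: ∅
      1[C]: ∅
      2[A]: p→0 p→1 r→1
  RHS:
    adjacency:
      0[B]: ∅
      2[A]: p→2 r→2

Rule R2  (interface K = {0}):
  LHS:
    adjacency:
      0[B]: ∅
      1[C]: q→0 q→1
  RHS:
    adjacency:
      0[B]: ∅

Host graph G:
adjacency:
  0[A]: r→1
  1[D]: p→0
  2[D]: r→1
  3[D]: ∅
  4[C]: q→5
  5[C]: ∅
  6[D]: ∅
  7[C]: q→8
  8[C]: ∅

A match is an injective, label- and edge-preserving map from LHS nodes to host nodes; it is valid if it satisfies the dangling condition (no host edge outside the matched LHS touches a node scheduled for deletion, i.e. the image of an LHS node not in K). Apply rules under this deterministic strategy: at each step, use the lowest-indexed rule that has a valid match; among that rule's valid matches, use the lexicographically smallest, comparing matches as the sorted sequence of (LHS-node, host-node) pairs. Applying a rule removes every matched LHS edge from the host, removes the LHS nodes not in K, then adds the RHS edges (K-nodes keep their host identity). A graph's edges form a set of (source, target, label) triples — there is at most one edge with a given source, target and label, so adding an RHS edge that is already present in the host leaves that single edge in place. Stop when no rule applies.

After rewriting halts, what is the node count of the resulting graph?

Answer: 3

Derivation:
[0] host  ⇒  9 nodes, 5 edges  {0-r->1 1-p->0 2-r->1 4-q->5 7-q->8}
[1] R0 @ {0↦3, 1↦4, 2↦5, 3↦1}  ⇒  6 nodes, 4 edges  {0-r->1 1-p->0 2-r->1 7-q->8}
[2] R0 @ {0↦6, 1↦7, 2↦8, 3↦1}  ⇒  3 nodes, 3 edges  {0-r->1 1-p->0 2-r->1}
halt: no rule applies after step 2
NF nodes: {0:A, 1:D, 2:D}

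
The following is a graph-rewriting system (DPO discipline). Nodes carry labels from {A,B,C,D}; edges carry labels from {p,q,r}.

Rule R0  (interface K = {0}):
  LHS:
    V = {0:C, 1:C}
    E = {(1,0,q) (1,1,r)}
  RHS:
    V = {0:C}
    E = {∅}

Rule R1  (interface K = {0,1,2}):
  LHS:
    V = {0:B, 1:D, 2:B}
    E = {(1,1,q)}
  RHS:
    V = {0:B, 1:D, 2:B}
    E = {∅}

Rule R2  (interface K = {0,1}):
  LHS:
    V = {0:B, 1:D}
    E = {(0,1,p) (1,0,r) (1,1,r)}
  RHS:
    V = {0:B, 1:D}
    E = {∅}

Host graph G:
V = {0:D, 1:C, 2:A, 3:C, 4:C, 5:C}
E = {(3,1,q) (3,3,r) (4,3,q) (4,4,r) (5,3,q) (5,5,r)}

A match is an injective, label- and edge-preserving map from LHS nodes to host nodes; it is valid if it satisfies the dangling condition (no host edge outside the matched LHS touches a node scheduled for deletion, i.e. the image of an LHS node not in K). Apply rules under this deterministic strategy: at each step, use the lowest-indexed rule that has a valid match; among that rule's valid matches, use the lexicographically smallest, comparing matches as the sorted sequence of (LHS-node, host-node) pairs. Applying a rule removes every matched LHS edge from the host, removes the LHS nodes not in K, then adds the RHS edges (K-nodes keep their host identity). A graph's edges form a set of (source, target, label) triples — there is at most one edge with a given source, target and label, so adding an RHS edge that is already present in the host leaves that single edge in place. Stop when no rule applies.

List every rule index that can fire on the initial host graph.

R0: 2 valid matches — {0↦3, 1↦4}, {0↦3, 1↦5}
R1: no valid match — LHS pattern not found
R2: no valid match — LHS pattern not found

Answer: [R0]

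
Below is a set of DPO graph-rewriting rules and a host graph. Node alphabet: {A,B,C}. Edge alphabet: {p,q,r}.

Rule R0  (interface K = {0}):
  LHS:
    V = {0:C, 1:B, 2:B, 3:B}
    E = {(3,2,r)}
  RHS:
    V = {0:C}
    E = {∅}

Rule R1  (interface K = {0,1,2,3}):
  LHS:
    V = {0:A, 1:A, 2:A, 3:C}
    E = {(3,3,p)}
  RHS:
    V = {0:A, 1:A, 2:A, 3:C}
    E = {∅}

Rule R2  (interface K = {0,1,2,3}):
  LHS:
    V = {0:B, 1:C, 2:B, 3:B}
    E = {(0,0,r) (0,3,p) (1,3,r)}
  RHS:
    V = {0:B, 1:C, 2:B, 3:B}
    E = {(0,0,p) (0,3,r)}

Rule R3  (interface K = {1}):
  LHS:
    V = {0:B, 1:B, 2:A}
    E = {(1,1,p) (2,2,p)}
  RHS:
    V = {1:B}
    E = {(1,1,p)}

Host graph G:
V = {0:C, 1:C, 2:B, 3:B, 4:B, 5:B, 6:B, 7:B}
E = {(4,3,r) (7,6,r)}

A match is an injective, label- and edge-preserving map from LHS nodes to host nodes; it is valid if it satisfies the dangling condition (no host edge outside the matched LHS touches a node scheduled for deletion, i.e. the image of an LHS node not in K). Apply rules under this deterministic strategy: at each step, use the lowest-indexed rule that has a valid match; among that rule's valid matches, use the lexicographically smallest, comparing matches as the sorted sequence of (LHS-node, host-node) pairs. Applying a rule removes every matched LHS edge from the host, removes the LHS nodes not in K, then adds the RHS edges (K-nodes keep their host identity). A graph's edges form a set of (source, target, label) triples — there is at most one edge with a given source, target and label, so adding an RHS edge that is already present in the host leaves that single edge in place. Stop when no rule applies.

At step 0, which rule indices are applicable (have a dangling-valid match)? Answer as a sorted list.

Answer: [R0]

Steps:
R0: 8 valid matches — {0↦0, 1↦2, 2↦3, 3↦4}, {0↦0, 1↦2, 2↦6, 3↦7}, {0↦0, 1↦5, 2↦3, 3↦4} (+5 more)
R1: no valid match — LHS pattern not found
R2: no valid match — LHS pattern not found
R3: no valid match — LHS pattern not found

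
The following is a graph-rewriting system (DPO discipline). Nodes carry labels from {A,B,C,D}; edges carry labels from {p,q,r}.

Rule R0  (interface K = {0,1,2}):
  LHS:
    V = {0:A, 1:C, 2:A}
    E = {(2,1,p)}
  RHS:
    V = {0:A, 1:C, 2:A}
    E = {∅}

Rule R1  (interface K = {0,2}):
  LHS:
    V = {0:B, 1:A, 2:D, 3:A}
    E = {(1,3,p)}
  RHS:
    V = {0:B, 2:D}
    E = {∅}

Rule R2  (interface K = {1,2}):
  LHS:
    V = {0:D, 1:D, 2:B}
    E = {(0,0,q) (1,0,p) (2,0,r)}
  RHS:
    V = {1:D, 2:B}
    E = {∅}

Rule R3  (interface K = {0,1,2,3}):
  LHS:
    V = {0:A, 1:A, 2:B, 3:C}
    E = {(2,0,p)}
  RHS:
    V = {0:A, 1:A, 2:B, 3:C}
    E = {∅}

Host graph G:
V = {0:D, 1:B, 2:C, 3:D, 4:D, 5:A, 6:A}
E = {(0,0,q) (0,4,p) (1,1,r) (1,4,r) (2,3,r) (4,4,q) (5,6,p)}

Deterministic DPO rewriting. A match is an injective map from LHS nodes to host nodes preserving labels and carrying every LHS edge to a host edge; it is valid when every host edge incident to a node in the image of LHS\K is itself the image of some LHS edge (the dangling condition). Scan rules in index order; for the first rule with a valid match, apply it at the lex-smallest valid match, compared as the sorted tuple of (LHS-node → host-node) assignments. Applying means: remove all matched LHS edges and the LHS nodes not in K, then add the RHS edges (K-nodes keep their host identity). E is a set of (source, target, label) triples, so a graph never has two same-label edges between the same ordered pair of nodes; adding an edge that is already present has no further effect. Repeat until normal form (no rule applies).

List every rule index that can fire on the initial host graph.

R0: no valid match — LHS pattern not found
R1: 3 valid matches — {0↦1, 1↦5, 2↦0, 3↦6}, {0↦1, 1↦5, 2↦3, 3↦6}, {0↦1, 1↦5, 2↦4, 3↦6}
R2: 1 valid match — {0↦4, 1↦0, 2↦1}
R3: no valid match — LHS pattern not found

Answer: [R1,R2]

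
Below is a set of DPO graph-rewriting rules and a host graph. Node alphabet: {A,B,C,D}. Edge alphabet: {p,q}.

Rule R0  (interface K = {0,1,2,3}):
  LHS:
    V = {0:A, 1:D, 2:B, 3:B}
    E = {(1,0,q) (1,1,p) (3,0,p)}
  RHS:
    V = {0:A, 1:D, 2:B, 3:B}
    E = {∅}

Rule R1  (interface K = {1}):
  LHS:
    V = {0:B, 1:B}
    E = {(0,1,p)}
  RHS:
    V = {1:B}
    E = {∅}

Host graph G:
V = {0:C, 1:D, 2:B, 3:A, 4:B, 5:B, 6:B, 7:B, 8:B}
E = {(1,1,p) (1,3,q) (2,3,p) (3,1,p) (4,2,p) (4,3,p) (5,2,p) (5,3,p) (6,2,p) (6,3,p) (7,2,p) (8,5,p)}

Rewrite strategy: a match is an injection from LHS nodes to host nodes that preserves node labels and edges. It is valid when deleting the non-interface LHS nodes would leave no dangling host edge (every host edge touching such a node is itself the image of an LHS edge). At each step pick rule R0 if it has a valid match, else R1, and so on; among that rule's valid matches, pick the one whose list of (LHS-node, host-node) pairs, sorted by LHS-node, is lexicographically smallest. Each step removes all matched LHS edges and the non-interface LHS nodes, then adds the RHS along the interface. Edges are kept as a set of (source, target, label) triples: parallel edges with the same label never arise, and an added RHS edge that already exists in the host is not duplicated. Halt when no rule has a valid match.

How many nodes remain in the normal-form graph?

initial: |V|=9 |E|=12  E = 1-p->1 1-q->3 2-p->3 3-p->1 4-p->2 4-p->3 5-p->2 5-p->3 6-p->2 6-p->3 7-p->2 8-p->5
step 1: apply R0 at {0↦3, 1↦1, 2↦2, 3↦4}  → |V|=9 |E|=9  E = 2-p->3 3-p->1 4-p->2 5-p->2 5-p->3 6-p->2 6-p->3 7-p->2 8-p->5
step 2: apply R1 at {0↦4, 1↦2}  → |V|=8 |E|=8  E = 2-p->3 3-p->1 5-p->2 5-p->3 6-p->2 6-p->3 7-p->2 8-p->5
step 3: apply R1 at {0↦7, 1↦2}  → |V|=7 |E|=7  E = 2-p->3 3-p->1 5-p->2 5-p->3 6-p->2 6-p->3 8-p->5
step 4: apply R1 at {0↦8, 1↦5}  → |V|=6 |E|=6  E = 2-p->3 3-p->1 5-p->2 5-p->3 6-p->2 6-p->3
normal form: no rule applies after step 4
NF nodes: {0:C, 1:D, 2:B, 3:A, 5:B, 6:B}

Answer: 6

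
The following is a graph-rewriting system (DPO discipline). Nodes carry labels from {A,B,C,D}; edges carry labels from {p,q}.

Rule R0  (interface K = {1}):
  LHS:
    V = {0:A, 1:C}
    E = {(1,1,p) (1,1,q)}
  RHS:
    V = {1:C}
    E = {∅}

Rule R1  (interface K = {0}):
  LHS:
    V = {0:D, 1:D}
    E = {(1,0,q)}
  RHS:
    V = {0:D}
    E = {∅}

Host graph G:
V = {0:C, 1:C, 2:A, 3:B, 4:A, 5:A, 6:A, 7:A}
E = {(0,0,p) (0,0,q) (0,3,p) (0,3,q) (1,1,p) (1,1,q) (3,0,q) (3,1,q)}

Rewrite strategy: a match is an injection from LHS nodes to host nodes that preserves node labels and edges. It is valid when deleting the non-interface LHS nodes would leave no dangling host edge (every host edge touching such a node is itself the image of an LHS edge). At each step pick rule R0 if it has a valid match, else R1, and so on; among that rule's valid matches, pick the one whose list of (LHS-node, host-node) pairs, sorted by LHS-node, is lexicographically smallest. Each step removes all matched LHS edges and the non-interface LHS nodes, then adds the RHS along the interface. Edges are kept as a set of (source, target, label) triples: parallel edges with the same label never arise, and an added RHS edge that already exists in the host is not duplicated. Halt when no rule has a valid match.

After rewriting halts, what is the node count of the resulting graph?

Answer: 6

Steps:
[0] host  ⇒  8 nodes, 8 edges  {0-p->0 0-q->0 0-p->3 0-q->3 1-p->1 1-q->1 3-q->0 3-q->1}
[1] R0 @ {0↦2, 1↦0}  ⇒  7 nodes, 6 edges  {0-p->3 0-q->3 1-p->1 1-q->1 3-q->0 3-q->1}
[2] R0 @ {0↦4, 1↦1}  ⇒  6 nodes, 4 edges  {0-p->3 0-q->3 3-q->0 3-q->1}
final graph: no rule applies after step 2
NF nodes: {0:C, 1:C, 3:B, 5:A, 6:A, 7:A}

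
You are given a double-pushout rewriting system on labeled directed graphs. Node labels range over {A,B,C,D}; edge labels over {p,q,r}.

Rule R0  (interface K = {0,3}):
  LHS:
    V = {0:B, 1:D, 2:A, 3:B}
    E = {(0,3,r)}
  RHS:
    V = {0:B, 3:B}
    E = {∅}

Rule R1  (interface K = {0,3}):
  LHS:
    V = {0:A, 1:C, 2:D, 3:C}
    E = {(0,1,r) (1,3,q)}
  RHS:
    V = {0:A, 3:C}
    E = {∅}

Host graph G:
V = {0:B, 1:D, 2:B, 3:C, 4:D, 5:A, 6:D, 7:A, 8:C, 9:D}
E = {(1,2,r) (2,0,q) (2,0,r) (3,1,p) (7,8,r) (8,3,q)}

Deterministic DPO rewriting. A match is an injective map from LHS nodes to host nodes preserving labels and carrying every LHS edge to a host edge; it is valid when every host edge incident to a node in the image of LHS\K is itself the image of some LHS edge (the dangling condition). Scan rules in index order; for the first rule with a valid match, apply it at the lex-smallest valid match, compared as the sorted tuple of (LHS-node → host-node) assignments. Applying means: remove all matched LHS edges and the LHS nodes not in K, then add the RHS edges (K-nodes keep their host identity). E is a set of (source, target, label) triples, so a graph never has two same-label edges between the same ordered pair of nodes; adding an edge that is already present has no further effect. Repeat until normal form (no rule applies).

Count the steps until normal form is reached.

[0] host  ⇒  10 nodes, 6 edges  {1-r->2 2-q->0 2-r->0 3-p->1 7-r->8 8-q->3}
[1] R0 @ {0↦2, 1↦4, 2↦5, 3↦0}  ⇒  8 nodes, 5 edges  {1-r->2 2-q->0 3-p->1 7-r->8 8-q->3}
[2] R1 @ {0↦7, 1↦8, 2↦6, 3↦3}  ⇒  6 nodes, 3 edges  {1-r->2 2-q->0 3-p->1}
final graph: no rule applies after step 2

Answer: 2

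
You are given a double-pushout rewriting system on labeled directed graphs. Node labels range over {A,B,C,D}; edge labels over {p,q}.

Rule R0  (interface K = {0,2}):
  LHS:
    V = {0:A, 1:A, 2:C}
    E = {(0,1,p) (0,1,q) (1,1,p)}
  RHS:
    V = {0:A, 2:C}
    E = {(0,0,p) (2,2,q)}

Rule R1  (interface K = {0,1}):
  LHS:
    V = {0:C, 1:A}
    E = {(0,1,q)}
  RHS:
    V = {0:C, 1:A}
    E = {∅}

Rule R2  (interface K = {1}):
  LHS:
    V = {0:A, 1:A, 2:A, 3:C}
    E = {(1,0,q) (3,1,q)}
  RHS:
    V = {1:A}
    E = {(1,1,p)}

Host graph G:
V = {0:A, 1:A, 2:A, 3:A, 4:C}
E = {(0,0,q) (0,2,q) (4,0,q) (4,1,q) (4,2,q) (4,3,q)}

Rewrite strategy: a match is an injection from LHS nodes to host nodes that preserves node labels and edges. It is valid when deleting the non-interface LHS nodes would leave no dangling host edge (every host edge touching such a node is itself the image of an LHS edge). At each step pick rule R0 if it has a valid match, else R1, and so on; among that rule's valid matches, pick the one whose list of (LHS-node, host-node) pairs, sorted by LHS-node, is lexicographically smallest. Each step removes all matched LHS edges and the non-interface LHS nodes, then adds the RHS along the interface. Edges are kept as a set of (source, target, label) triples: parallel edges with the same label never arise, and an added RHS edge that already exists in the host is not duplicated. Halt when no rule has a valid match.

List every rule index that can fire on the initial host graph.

R0: no valid match — LHS pattern not found
R1: 4 valid matches — {0↦4, 1↦0}, {0↦4, 1↦1}, {0↦4, 1↦2} (+1 more)
R2: no valid match — 2 raw matches, all fail dangling condition

Answer: [R1]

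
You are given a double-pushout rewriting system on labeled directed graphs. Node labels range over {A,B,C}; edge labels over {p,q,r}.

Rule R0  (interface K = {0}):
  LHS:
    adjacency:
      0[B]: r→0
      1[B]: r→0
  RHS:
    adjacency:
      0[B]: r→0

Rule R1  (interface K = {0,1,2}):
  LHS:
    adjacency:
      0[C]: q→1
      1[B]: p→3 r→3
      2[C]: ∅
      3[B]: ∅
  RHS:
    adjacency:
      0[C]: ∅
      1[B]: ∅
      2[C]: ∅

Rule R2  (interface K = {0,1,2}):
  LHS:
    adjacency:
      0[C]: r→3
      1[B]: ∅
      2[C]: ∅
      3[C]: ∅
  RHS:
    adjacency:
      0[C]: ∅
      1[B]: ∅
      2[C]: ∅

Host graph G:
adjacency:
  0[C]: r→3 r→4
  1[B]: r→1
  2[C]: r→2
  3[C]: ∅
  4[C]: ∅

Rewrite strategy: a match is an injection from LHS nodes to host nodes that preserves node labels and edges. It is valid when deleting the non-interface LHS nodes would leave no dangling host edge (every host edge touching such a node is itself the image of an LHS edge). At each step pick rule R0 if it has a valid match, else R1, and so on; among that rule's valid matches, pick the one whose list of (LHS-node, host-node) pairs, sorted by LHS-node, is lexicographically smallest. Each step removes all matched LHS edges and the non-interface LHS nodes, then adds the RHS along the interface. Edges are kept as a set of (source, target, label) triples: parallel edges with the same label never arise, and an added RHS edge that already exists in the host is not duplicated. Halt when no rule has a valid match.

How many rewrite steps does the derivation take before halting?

[0] host  ⇒  5 nodes, 4 edges  {0-r->3 0-r->4 1-r->1 2-r->2}
[1] R2 @ {0↦0, 1↦1, 2↦2, 3↦3}  ⇒  4 nodes, 3 edges  {0-r->4 1-r->1 2-r->2}
[2] R2 @ {0↦0, 1↦1, 2↦2, 3↦4}  ⇒  3 nodes, 2 edges  {1-r->1 2-r->2}
normal form: no rule applies after step 2

Answer: 2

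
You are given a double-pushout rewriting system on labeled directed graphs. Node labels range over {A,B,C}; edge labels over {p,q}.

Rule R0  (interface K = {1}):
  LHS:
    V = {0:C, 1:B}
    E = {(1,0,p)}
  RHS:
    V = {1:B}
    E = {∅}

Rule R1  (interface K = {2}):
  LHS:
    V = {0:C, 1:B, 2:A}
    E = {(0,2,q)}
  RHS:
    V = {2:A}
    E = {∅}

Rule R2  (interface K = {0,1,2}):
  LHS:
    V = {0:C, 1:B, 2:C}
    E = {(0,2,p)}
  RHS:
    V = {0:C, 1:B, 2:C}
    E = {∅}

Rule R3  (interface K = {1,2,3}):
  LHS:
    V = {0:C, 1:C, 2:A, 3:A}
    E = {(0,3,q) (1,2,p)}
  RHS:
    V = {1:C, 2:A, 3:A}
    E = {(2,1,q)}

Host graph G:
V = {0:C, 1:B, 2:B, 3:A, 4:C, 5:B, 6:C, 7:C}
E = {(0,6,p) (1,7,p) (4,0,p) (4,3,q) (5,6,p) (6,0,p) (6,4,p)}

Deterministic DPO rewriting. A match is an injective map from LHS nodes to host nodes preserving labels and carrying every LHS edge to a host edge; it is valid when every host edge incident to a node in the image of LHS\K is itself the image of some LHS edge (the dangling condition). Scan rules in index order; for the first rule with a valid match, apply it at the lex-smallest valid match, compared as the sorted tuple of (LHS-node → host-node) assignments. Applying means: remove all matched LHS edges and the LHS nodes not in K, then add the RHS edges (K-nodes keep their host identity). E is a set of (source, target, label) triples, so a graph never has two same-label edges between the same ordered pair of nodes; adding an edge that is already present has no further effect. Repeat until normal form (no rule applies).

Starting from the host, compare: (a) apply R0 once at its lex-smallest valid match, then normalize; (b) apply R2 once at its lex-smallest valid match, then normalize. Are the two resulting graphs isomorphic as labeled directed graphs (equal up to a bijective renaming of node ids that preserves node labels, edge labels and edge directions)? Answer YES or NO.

Answer: YES

Steps:
branch R0-first: apply at {0↦7, 1↦1} → |E|=6, then 6 more step(s) → NF |V|=4 |E|=0 V={0:C, 2:B, 3:A, 5:B} E=∅
branch R2-first: apply at {0↦0, 1↦1, 2↦6} → |E|=6, then 6 more step(s) → NF |V|=4 |E|=0 V={0:C, 2:B, 3:A, 5:B} E=∅
graphs isomorphic (equal up to label-preserving node renaming)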